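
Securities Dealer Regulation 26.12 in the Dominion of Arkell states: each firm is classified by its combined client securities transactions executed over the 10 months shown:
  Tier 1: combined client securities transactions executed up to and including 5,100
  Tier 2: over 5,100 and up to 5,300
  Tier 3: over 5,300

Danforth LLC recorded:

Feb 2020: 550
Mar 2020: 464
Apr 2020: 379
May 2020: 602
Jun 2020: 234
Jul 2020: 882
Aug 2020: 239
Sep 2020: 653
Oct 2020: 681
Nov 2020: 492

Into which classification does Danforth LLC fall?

Combined client securities transactions executed: 550 + 464 + 379 + 602 + 234 + 882 + 239 + 653 + 681 + 492 = 5,176.
5,100 < 5,176 ≤ 5,300, so Tier 2 applies.

Tier 2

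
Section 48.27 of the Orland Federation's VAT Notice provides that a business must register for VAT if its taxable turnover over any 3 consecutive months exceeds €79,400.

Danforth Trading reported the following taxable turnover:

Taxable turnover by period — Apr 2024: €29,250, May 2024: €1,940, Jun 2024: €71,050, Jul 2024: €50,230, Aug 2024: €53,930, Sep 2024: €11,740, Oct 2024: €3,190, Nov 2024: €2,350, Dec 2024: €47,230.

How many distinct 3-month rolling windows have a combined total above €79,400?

4

Apr 2024–Jun 2024: €29,250 + €1,940 + €71,050 = €102,240 (over)
May 2024–Jul 2024: €1,940 + €71,050 + €50,230 = €123,220 (over)
Jun 2024–Aug 2024: €71,050 + €50,230 + €53,930 = €175,210 (over)
Jul 2024–Sep 2024: €50,230 + €53,930 + €11,740 = €115,900 (over)
Aug 2024–Oct 2024: €53,930 + €11,740 + €3,190 = €68,860 (under)
Sep 2024–Nov 2024: €11,740 + €3,190 + €2,350 = €17,280 (under)
Oct 2024–Dec 2024: €3,190 + €2,350 + €47,230 = €52,770 (under)
4 windows exceed the threshold.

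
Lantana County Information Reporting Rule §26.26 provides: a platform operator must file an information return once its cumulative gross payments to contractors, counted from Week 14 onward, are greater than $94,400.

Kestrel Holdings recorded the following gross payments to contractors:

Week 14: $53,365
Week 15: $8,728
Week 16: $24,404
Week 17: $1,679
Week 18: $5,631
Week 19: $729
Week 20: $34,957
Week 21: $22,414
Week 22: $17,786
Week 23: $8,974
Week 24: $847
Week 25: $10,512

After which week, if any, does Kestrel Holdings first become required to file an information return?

Week 19

Through Week 14: $53,365
Through Week 15: $62,093
Through Week 16: $86,497
Through Week 17: $88,176
Through Week 18: $93,807
Through Week 19: $94,536 ← exceeds threshold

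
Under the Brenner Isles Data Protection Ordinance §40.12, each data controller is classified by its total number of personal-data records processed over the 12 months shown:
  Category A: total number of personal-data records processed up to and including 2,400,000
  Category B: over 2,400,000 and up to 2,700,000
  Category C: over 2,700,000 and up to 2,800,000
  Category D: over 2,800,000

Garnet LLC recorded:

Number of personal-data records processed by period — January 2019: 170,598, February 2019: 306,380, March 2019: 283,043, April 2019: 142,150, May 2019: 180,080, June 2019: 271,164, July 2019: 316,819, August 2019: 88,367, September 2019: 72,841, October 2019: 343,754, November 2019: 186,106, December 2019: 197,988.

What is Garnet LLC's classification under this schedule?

Category B

Total number of personal-data records processed: 170,598 + 306,380 + 283,043 + 142,150 + 180,080 + 271,164 + 316,819 + 88,367 + 72,841 + 343,754 + 186,106 + 197,988 = 2,559,290.
2,400,000 < 2,559,290 ≤ 2,700,000, so Category B applies.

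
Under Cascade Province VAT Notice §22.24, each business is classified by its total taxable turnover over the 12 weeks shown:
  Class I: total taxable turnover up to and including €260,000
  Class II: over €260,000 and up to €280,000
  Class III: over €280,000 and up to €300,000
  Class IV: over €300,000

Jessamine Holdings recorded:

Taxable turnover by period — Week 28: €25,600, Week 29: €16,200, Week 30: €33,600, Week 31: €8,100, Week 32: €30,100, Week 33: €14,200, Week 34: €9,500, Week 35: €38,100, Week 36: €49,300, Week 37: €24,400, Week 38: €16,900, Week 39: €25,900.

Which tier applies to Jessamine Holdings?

Total taxable turnover: €25,600 + €16,200 + €33,600 + €8,100 + €30,100 + €14,200 + €9,500 + €38,100 + €49,300 + €24,400 + €16,900 + €25,900 = €291,900.
€280,000 < €291,900 ≤ €300,000, so Class III applies.

Class III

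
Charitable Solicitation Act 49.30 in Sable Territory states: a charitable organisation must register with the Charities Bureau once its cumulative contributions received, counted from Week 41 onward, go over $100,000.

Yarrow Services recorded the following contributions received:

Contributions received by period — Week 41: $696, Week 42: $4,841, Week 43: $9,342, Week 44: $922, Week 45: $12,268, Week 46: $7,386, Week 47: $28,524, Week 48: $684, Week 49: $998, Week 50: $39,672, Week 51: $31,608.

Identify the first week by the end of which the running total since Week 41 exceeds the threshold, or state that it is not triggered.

Week 50

Through Week 41: $696
Through Week 42: $5,537
Through Week 43: $14,879
Through Week 44: $15,801
Through Week 45: $28,069
Through Week 46: $35,455
Through Week 47: $63,979
Through Week 48: $64,663
Through Week 49: $65,661
Through Week 50: $105,333 ← exceeds threshold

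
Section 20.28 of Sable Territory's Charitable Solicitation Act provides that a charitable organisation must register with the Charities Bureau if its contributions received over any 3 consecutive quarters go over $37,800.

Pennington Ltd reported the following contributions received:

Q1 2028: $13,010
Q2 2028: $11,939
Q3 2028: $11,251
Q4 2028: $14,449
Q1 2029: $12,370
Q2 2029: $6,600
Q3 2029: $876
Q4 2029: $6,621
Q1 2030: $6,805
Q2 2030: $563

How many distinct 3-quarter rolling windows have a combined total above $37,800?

1

Q1 2028–Q3 2028: $13,010 + $11,939 + $11,251 = $36,200 (under)
Q2 2028–Q4 2028: $11,939 + $11,251 + $14,449 = $37,639 (under)
Q3 2028–Q1 2029: $11,251 + $14,449 + $12,370 = $38,070 (over)
Q4 2028–Q2 2029: $14,449 + $12,370 + $6,600 = $33,419 (under)
Q1 2029–Q3 2029: $12,370 + $6,600 + $876 = $19,846 (under)
Q2 2029–Q4 2029: $6,600 + $876 + $6,621 = $14,097 (under)
Q3 2029–Q1 2030: $876 + $6,621 + $6,805 = $14,302 (under)
Q4 2029–Q2 2030: $6,621 + $6,805 + $563 = $13,989 (under)
1 window exceeds the threshold.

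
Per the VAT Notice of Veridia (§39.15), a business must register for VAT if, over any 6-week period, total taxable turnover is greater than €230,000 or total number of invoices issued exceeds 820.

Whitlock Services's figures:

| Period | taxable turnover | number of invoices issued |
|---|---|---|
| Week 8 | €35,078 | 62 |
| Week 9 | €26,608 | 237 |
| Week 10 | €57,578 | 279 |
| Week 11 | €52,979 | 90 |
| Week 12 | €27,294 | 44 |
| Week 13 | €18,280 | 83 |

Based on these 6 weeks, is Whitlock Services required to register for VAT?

No

Total taxable turnover: €35,078 + €26,608 + €57,578 + €52,979 + €27,294 + €18,280 = €217,817 (≤ €230,000).
Total number of invoices issued: 62 + 237 + 279 + 90 + 44 + 83 = 795 (≤ 820).
The test is 'or': neither threshold is exceeded.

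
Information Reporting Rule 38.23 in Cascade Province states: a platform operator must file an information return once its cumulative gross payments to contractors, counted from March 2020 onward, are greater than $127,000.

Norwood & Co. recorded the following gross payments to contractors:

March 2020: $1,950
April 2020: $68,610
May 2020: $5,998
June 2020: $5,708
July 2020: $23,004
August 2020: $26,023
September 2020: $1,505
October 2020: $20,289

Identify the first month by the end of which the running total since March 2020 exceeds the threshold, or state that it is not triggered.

August 2020

Through March 2020: $1,950
Through April 2020: $70,560
Through May 2020: $76,558
Through June 2020: $82,266
Through July 2020: $105,270
Through August 2020: $131,293 ← exceeds threshold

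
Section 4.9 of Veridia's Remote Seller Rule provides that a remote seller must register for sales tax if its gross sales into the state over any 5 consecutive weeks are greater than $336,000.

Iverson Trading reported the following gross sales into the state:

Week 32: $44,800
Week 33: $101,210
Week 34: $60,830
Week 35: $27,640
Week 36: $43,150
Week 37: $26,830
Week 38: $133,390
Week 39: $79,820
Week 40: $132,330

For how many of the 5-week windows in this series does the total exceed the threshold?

Week 32–Week 36: $44,800 + $101,210 + $60,830 + $27,640 + $43,150 = $277,630 (under)
Week 33–Week 37: $101,210 + $60,830 + $27,640 + $43,150 + $26,830 = $259,660 (under)
Week 34–Week 38: $60,830 + $27,640 + $43,150 + $26,830 + $133,390 = $291,840 (under)
Week 35–Week 39: $27,640 + $43,150 + $26,830 + $133,390 + $79,820 = $310,830 (under)
Week 36–Week 40: $43,150 + $26,830 + $133,390 + $79,820 + $132,330 = $415,520 (over)
1 window exceeds the threshold.

1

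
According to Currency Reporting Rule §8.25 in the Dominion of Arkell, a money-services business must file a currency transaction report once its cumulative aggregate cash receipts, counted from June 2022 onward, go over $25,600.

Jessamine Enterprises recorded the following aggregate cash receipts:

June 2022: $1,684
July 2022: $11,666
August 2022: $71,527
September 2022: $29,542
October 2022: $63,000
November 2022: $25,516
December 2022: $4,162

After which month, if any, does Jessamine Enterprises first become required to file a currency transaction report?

August 2022

Through June 2022: $1,684
Through July 2022: $13,350
Through August 2022: $84,877 ← exceeds threshold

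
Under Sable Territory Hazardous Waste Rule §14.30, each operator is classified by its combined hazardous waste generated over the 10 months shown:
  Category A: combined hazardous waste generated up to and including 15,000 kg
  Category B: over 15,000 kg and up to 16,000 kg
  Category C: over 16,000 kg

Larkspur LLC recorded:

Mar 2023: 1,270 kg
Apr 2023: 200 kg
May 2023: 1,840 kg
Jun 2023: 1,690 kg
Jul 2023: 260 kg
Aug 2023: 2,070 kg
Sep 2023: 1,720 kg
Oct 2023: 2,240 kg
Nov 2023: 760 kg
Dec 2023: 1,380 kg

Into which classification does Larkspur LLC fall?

Combined hazardous waste generated: 1,270 kg + 200 kg + 1,840 kg + 1,690 kg + 260 kg + 2,070 kg + 1,720 kg + 2,240 kg + 760 kg + 1,380 kg = 13,430 kg.
13,430 kg ≤ 15,000 kg, so Category A applies.

Category A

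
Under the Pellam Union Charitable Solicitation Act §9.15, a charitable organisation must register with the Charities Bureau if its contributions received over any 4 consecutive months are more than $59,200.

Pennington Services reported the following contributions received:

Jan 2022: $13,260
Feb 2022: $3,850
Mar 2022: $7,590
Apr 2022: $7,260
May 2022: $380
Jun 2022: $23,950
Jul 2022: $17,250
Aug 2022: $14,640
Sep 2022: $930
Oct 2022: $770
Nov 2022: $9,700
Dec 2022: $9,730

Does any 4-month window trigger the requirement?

Jan 2022–Apr 2022: $13,260 + $3,850 + $7,590 + $7,260 = $31,960 (under)
Feb 2022–May 2022: $3,850 + $7,590 + $7,260 + $380 = $19,080 (under)
Mar 2022–Jun 2022: $7,590 + $7,260 + $380 + $23,950 = $39,180 (under)
Apr 2022–Jul 2022: $7,260 + $380 + $23,950 + $17,250 = $48,840 (under)
May 2022–Aug 2022: $380 + $23,950 + $17,250 + $14,640 = $56,220 (under)
Jun 2022–Sep 2022: $23,950 + $17,250 + $14,640 + $930 = $56,770 (under)
Jul 2022–Oct 2022: $17,250 + $14,640 + $930 + $770 = $33,590 (under)
Aug 2022–Nov 2022: $14,640 + $930 + $770 + $9,700 = $26,040 (under)
Sep 2022–Dec 2022: $930 + $770 + $9,700 + $9,730 = $21,130 (under)
No window exceeds $59,200.

No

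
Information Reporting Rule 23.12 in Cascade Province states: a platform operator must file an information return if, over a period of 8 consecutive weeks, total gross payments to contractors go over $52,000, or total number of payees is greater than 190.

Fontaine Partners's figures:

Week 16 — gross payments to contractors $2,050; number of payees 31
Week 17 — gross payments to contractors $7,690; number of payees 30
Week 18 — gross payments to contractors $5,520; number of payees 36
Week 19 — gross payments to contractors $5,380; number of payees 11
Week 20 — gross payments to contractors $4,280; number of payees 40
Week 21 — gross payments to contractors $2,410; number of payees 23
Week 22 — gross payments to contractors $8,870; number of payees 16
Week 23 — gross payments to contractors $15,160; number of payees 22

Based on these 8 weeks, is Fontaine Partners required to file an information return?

Total gross payments to contractors: $2,050 + $7,690 + $5,520 + $5,380 + $4,280 + $2,410 + $8,870 + $15,160 = $51,360 (≤ $52,000).
Total number of payees: 31 + 30 + 36 + 11 + 40 + 23 + 16 + 22 = 209 (> 190).
The test is 'or': at least one threshold is exceeded.

Yes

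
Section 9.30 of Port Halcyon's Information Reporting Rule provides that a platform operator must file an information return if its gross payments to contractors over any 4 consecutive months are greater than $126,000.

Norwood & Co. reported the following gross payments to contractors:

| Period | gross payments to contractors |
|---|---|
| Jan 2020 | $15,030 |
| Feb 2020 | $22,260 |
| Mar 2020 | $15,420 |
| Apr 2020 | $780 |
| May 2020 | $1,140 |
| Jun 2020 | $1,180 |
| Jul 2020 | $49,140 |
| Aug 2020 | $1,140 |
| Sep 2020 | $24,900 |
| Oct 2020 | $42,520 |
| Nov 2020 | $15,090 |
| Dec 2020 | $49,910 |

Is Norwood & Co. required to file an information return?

Yes

Jan 2020–Apr 2020: $15,030 + $22,260 + $15,420 + $780 = $53,490 (under)
Feb 2020–May 2020: $22,260 + $15,420 + $780 + $1,140 = $39,600 (under)
Mar 2020–Jun 2020: $15,420 + $780 + $1,140 + $1,180 = $18,520 (under)
Apr 2020–Jul 2020: $780 + $1,140 + $1,180 + $49,140 = $52,240 (under)
May 2020–Aug 2020: $1,140 + $1,180 + $49,140 + $1,140 = $52,600 (under)
Jun 2020–Sep 2020: $1,180 + $49,140 + $1,140 + $24,900 = $76,360 (under)
Jul 2020–Oct 2020: $49,140 + $1,140 + $24,900 + $42,520 = $117,700 (under)
Aug 2020–Nov 2020: $1,140 + $24,900 + $42,520 + $15,090 = $83,650 (under)
Sep 2020–Dec 2020: $24,900 + $42,520 + $15,090 + $49,910 = $132,420 (over)
At least one window exceeds $126,000.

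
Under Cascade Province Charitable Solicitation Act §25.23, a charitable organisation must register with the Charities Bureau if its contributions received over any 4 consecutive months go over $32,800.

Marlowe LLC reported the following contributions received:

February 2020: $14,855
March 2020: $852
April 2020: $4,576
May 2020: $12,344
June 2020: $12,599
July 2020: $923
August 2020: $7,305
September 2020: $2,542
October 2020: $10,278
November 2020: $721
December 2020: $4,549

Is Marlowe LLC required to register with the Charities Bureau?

February 2020–May 2020: $14,855 + $852 + $4,576 + $12,344 = $32,627 (under)
March 2020–June 2020: $852 + $4,576 + $12,344 + $12,599 = $30,371 (under)
April 2020–July 2020: $4,576 + $12,344 + $12,599 + $923 = $30,442 (under)
May 2020–August 2020: $12,344 + $12,599 + $923 + $7,305 = $33,171 (over)
June 2020–September 2020: $12,599 + $923 + $7,305 + $2,542 = $23,369 (under)
July 2020–October 2020: $923 + $7,305 + $2,542 + $10,278 = $21,048 (under)
August 2020–November 2020: $7,305 + $2,542 + $10,278 + $721 = $20,846 (under)
September 2020–December 2020: $2,542 + $10,278 + $721 + $4,549 = $18,090 (under)
At least one window exceeds $32,800.

Yes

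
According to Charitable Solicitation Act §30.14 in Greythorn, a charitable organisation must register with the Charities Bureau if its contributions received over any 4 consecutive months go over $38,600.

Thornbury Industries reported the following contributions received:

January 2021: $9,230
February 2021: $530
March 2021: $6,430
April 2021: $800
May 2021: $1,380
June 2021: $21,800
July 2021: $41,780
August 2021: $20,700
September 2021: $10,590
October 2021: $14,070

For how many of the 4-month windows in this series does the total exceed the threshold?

4

January 2021–April 2021: $9,230 + $530 + $6,430 + $800 = $16,990 (under)
February 2021–May 2021: $530 + $6,430 + $800 + $1,380 = $9,140 (under)
March 2021–June 2021: $6,430 + $800 + $1,380 + $21,800 = $30,410 (under)
April 2021–July 2021: $800 + $1,380 + $21,800 + $41,780 = $65,760 (over)
May 2021–August 2021: $1,380 + $21,800 + $41,780 + $20,700 = $85,660 (over)
June 2021–September 2021: $21,800 + $41,780 + $20,700 + $10,590 = $94,870 (over)
July 2021–October 2021: $41,780 + $20,700 + $10,590 + $14,070 = $87,140 (over)
4 windows exceed the threshold.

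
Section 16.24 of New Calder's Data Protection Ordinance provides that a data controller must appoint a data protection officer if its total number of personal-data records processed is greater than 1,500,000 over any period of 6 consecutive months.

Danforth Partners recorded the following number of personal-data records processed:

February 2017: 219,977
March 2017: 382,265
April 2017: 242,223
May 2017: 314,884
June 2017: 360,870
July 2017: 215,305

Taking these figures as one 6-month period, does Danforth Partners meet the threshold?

Yes

Total number of personal-data records processed: 219,977 + 382,265 + 242,223 + 314,884 + 360,870 + 215,305 = 1,735,524.
1,735,524 > 1,500,000, so the threshold is exceeded.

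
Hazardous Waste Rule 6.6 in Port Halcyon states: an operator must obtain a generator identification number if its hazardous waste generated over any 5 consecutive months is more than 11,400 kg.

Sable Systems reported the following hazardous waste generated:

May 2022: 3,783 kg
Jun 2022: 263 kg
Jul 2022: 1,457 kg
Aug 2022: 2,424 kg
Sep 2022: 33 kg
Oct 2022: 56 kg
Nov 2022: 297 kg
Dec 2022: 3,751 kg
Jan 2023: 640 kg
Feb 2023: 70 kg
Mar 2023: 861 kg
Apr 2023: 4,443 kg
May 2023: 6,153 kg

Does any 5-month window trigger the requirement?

May 2022–Sep 2022: 3,783 kg + 263 kg + 1,457 kg + 2,424 kg + 33 kg = 7,960 kg (under)
Jun 2022–Oct 2022: 263 kg + 1,457 kg + 2,424 kg + 33 kg + 56 kg = 4,233 kg (under)
Jul 2022–Nov 2022: 1,457 kg + 2,424 kg + 33 kg + 56 kg + 297 kg = 4,267 kg (under)
Aug 2022–Dec 2022: 2,424 kg + 33 kg + 56 kg + 297 kg + 3,751 kg = 6,561 kg (under)
Sep 2022–Jan 2023: 33 kg + 56 kg + 297 kg + 3,751 kg + 640 kg = 4,777 kg (under)
Oct 2022–Feb 2023: 56 kg + 297 kg + 3,751 kg + 640 kg + 70 kg = 4,814 kg (under)
Nov 2022–Mar 2023: 297 kg + 3,751 kg + 640 kg + 70 kg + 861 kg = 5,619 kg (under)
Dec 2022–Apr 2023: 3,751 kg + 640 kg + 70 kg + 861 kg + 4,443 kg = 9,765 kg (under)
Jan 2023–May 2023: 640 kg + 70 kg + 861 kg + 4,443 kg + 6,153 kg = 12,167 kg (over)
At least one window exceeds 11,400 kg.

Yes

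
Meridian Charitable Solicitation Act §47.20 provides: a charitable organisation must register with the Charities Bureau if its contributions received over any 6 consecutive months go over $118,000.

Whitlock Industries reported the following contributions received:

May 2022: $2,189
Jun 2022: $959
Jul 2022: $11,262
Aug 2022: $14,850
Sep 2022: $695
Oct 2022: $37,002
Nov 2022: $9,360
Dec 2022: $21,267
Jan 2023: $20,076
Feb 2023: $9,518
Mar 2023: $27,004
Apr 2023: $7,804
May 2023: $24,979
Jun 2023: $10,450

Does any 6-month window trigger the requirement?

May 2022–Oct 2022: $2,189 + $959 + $11,262 + $14,850 + $695 + $37,002 = $66,957 (under)
Jun 2022–Nov 2022: $959 + $11,262 + $14,850 + $695 + $37,002 + $9,360 = $74,128 (under)
Jul 2022–Dec 2022: $11,262 + $14,850 + $695 + $37,002 + $9,360 + $21,267 = $94,436 (under)
Aug 2022–Jan 2023: $14,850 + $695 + $37,002 + $9,360 + $21,267 + $20,076 = $103,250 (under)
Sep 2022–Feb 2023: $695 + $37,002 + $9,360 + $21,267 + $20,076 + $9,518 = $97,918 (under)
Oct 2022–Mar 2023: $37,002 + $9,360 + $21,267 + $20,076 + $9,518 + $27,004 = $124,227 (over)
Nov 2022–Apr 2023: $9,360 + $21,267 + $20,076 + $9,518 + $27,004 + $7,804 = $95,029 (under)
Dec 2022–May 2023: $21,267 + $20,076 + $9,518 + $27,004 + $7,804 + $24,979 = $110,648 (under)
Jan 2023–Jun 2023: $20,076 + $9,518 + $27,004 + $7,804 + $24,979 + $10,450 = $99,831 (under)
At least one window exceeds $118,000.

Yes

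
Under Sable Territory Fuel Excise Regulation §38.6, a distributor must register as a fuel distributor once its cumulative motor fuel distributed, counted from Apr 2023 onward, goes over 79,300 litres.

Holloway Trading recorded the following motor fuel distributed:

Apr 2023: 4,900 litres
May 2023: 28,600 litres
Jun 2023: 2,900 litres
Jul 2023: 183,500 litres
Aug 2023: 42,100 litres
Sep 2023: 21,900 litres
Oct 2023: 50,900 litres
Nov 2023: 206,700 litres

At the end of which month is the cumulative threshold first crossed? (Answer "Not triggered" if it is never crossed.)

Jul 2023

Through Apr 2023: 4,900 litres
Through May 2023: 33,500 litres
Through Jun 2023: 36,400 litres
Through Jul 2023: 219,900 litres ← exceeds threshold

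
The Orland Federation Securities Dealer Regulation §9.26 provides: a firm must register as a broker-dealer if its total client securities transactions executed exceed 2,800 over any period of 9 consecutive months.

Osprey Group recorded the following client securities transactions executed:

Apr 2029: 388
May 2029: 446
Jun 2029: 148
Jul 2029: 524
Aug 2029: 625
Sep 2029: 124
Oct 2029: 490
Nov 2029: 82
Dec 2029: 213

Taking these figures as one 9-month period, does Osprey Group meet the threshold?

Yes

Total client securities transactions executed: 388 + 446 + 148 + 524 + 625 + 124 + 490 + 82 + 213 = 3,040.
3,040 > 2,800, so the threshold is exceeded.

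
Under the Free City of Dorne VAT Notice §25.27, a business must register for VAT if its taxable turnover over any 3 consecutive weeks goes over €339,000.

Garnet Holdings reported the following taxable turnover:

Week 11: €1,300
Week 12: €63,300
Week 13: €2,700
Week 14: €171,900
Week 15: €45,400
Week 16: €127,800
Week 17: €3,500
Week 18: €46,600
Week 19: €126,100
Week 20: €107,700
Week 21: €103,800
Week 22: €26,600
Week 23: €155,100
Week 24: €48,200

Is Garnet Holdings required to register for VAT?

Week 11–Week 13: €1,300 + €63,300 + €2,700 = €67,300 (under)
Week 12–Week 14: €63,300 + €2,700 + €171,900 = €237,900 (under)
Week 13–Week 15: €2,700 + €171,900 + €45,400 = €220,000 (under)
Week 14–Week 16: €171,900 + €45,400 + €127,800 = €345,100 (over)
Week 15–Week 17: €45,400 + €127,800 + €3,500 = €176,700 (under)
Week 16–Week 18: €127,800 + €3,500 + €46,600 = €177,900 (under)
Week 17–Week 19: €3,500 + €46,600 + €126,100 = €176,200 (under)
Week 18–Week 20: €46,600 + €126,100 + €107,700 = €280,400 (under)
Week 19–Week 21: €126,100 + €107,700 + €103,800 = €337,600 (under)
Week 20–Week 22: €107,700 + €103,800 + €26,600 = €238,100 (under)
Week 21–Week 23: €103,800 + €26,600 + €155,100 = €285,500 (under)
Week 22–Week 24: €26,600 + €155,100 + €48,200 = €229,900 (under)
At least one window exceeds €339,000.

Yes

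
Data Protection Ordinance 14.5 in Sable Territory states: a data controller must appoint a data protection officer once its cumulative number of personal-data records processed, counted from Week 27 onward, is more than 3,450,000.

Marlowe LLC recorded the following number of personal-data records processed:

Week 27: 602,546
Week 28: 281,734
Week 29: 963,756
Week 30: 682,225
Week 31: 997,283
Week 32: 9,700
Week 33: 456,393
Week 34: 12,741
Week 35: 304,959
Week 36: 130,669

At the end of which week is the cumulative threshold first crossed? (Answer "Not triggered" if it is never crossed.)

Through Week 27: 602,546
Through Week 28: 884,280
Through Week 29: 1,848,036
Through Week 30: 2,530,261
Through Week 31: 3,527,544 ← exceeds threshold

Week 31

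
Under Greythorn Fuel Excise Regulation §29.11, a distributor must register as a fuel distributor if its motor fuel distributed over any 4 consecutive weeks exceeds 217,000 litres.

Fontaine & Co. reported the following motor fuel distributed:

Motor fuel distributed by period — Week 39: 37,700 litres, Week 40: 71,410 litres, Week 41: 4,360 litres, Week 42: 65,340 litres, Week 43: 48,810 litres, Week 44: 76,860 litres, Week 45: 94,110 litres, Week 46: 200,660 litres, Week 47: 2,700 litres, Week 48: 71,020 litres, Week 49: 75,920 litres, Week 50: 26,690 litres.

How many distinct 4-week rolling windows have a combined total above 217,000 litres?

Week 39–Week 42: 37,700 litres + 71,410 litres + 4,360 litres + 65,340 litres = 178,810 litres (under)
Week 40–Week 43: 71,410 litres + 4,360 litres + 65,340 litres + 48,810 litres = 189,920 litres (under)
Week 41–Week 44: 4,360 litres + 65,340 litres + 48,810 litres + 76,860 litres = 195,370 litres (under)
Week 42–Week 45: 65,340 litres + 48,810 litres + 76,860 litres + 94,110 litres = 285,120 litres (over)
Week 43–Week 46: 48,810 litres + 76,860 litres + 94,110 litres + 200,660 litres = 420,440 litres (over)
Week 44–Week 47: 76,860 litres + 94,110 litres + 200,660 litres + 2,700 litres = 374,330 litres (over)
Week 45–Week 48: 94,110 litres + 200,660 litres + 2,700 litres + 71,020 litres = 368,490 litres (over)
Week 46–Week 49: 200,660 litres + 2,700 litres + 71,020 litres + 75,920 litres = 350,300 litres (over)
Week 47–Week 50: 2,700 litres + 71,020 litres + 75,920 litres + 26,690 litres = 176,330 litres (under)
5 windows exceed the threshold.

5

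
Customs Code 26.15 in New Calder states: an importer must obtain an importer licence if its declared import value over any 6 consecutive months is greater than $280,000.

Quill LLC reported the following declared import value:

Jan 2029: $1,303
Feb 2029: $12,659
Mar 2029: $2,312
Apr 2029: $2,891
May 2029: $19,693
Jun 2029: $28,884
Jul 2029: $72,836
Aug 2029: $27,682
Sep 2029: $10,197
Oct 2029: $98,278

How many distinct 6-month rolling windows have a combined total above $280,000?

Jan 2029–Jun 2029: $1,303 + $12,659 + $2,312 + $2,891 + $19,693 + $28,884 = $67,742 (under)
Feb 2029–Jul 2029: $12,659 + $2,312 + $2,891 + $19,693 + $28,884 + $72,836 = $139,275 (under)
Mar 2029–Aug 2029: $2,312 + $2,891 + $19,693 + $28,884 + $72,836 + $27,682 = $154,298 (under)
Apr 2029–Sep 2029: $2,891 + $19,693 + $28,884 + $72,836 + $27,682 + $10,197 = $162,183 (under)
May 2029–Oct 2029: $19,693 + $28,884 + $72,836 + $27,682 + $10,197 + $98,278 = $257,570 (under)
0 windows exceed the threshold.

0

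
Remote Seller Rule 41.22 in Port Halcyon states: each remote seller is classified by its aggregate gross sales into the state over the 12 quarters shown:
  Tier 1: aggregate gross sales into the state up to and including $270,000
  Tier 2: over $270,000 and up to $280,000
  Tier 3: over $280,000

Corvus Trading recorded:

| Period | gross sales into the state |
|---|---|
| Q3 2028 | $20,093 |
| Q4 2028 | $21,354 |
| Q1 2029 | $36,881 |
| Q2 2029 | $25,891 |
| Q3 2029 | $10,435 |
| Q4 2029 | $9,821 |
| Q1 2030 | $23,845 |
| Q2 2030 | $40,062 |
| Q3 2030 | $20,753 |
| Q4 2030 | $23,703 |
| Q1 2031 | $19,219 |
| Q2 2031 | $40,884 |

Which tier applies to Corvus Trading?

Tier 3

Aggregate gross sales into the state: $20,093 + $21,354 + $36,881 + $25,891 + $10,435 + $9,821 + $23,845 + $40,062 + $20,753 + $23,703 + $19,219 + $40,884 = $292,941.
$292,941 > $280,000, so Tier 3 applies.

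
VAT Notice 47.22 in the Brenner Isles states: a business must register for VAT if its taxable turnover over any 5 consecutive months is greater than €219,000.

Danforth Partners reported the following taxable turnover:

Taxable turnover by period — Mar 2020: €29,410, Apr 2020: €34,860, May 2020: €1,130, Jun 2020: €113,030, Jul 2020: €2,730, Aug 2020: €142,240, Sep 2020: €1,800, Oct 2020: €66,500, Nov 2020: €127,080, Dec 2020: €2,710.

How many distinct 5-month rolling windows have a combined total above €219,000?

Mar 2020–Jul 2020: €29,410 + €34,860 + €1,130 + €113,030 + €2,730 = €181,160 (under)
Apr 2020–Aug 2020: €34,860 + €1,130 + €113,030 + €2,730 + €142,240 = €293,990 (over)
May 2020–Sep 2020: €1,130 + €113,030 + €2,730 + €142,240 + €1,800 = €260,930 (over)
Jun 2020–Oct 2020: €113,030 + €2,730 + €142,240 + €1,800 + €66,500 = €326,300 (over)
Jul 2020–Nov 2020: €2,730 + €142,240 + €1,800 + €66,500 + €127,080 = €340,350 (over)
Aug 2020–Dec 2020: €142,240 + €1,800 + €66,500 + €127,080 + €2,710 = €340,330 (over)
5 windows exceed the threshold.

5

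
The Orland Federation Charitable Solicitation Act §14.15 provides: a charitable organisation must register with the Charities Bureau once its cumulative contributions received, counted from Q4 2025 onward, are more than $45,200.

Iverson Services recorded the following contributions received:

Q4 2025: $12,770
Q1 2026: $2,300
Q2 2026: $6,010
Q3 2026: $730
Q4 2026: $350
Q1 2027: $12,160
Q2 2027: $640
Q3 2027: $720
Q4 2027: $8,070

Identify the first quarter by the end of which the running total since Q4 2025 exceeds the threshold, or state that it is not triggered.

Not triggered

Through Q4 2025: $12,770
Through Q1 2026: $15,070
Through Q2 2026: $21,080
Through Q3 2026: $21,810
Through Q4 2026: $22,160
Through Q1 2027: $34,320
Through Q2 2027: $34,960
Through Q3 2027: $35,680
Through Q4 2027: $43,750
Final cumulative total $43,750 ≤ $45,200; the threshold is never exceeded.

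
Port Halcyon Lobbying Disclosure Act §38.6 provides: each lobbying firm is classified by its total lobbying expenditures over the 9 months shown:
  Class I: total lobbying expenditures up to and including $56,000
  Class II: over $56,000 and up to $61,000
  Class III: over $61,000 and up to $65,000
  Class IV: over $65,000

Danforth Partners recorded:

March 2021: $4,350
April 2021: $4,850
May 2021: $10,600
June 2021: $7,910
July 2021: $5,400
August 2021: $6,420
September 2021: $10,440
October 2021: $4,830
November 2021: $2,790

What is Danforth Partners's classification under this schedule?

Total lobbying expenditures: $4,350 + $4,850 + $10,600 + $7,910 + $5,400 + $6,420 + $10,440 + $4,830 + $2,790 = $57,590.
$56,000 < $57,590 ≤ $61,000, so Class II applies.

Class II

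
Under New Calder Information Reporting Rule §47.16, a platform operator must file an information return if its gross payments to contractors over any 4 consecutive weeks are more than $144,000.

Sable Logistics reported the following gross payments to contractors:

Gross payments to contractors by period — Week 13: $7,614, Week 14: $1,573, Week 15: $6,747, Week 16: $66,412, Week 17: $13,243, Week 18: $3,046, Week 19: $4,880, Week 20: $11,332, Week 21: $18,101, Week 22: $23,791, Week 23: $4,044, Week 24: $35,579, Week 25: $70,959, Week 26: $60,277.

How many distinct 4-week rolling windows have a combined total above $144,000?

Week 13–Week 16: $7,614 + $1,573 + $6,747 + $66,412 = $82,346 (under)
Week 14–Week 17: $1,573 + $6,747 + $66,412 + $13,243 = $87,975 (under)
Week 15–Week 18: $6,747 + $66,412 + $13,243 + $3,046 = $89,448 (under)
Week 16–Week 19: $66,412 + $13,243 + $3,046 + $4,880 = $87,581 (under)
Week 17–Week 20: $13,243 + $3,046 + $4,880 + $11,332 = $32,501 (under)
Week 18–Week 21: $3,046 + $4,880 + $11,332 + $18,101 = $37,359 (under)
Week 19–Week 22: $4,880 + $11,332 + $18,101 + $23,791 = $58,104 (under)
Week 20–Week 23: $11,332 + $18,101 + $23,791 + $4,044 = $57,268 (under)
Week 21–Week 24: $18,101 + $23,791 + $4,044 + $35,579 = $81,515 (under)
Week 22–Week 25: $23,791 + $4,044 + $35,579 + $70,959 = $134,373 (under)
Week 23–Week 26: $4,044 + $35,579 + $70,959 + $60,277 = $170,859 (over)
1 window exceeds the threshold.

1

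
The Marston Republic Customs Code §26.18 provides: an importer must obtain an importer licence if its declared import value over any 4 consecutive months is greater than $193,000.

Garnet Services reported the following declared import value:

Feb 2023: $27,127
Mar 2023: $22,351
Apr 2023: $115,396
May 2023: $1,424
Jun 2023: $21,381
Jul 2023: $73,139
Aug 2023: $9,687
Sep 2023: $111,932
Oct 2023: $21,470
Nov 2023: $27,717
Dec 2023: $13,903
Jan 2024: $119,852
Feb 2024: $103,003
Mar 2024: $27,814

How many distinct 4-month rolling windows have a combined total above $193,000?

Feb 2023–May 2023: $27,127 + $22,351 + $115,396 + $1,424 = $166,298 (under)
Mar 2023–Jun 2023: $22,351 + $115,396 + $1,424 + $21,381 = $160,552 (under)
Apr 2023–Jul 2023: $115,396 + $1,424 + $21,381 + $73,139 = $211,340 (over)
May 2023–Aug 2023: $1,424 + $21,381 + $73,139 + $9,687 = $105,631 (under)
Jun 2023–Sep 2023: $21,381 + $73,139 + $9,687 + $111,932 = $216,139 (over)
Jul 2023–Oct 2023: $73,139 + $9,687 + $111,932 + $21,470 = $216,228 (over)
Aug 2023–Nov 2023: $9,687 + $111,932 + $21,470 + $27,717 = $170,806 (under)
Sep 2023–Dec 2023: $111,932 + $21,470 + $27,717 + $13,903 = $175,022 (under)
Oct 2023–Jan 2024: $21,470 + $27,717 + $13,903 + $119,852 = $182,942 (under)
Nov 2023–Feb 2024: $27,717 + $13,903 + $119,852 + $103,003 = $264,475 (over)
Dec 2023–Mar 2024: $13,903 + $119,852 + $103,003 + $27,814 = $264,572 (over)
5 windows exceed the threshold.

5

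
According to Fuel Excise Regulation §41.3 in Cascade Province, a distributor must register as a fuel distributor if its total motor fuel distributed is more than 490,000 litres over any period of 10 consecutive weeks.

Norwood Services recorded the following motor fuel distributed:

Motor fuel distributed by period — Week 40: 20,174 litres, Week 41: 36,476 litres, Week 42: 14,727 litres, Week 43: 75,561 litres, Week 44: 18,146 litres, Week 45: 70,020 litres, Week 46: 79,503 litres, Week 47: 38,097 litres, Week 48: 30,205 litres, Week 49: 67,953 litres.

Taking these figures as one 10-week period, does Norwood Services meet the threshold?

Total motor fuel distributed: 20,174 litres + 36,476 litres + 14,727 litres + 75,561 litres + 18,146 litres + 70,020 litres + 79,503 litres + 38,097 litres + 30,205 litres + 67,953 litres = 450,862 litres.
450,862 litres ≤ 490,000 litres, so the threshold is not exceeded.

No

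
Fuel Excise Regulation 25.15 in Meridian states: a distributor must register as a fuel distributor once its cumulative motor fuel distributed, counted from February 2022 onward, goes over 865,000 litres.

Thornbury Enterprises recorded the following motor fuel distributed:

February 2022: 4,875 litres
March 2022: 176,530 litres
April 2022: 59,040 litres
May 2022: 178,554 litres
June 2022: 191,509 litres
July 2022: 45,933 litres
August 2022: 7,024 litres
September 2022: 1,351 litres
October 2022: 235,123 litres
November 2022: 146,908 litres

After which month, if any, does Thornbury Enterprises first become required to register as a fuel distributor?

October 2022

Through February 2022: 4,875 litres
Through March 2022: 181,405 litres
Through April 2022: 240,445 litres
Through May 2022: 418,999 litres
Through June 2022: 610,508 litres
Through July 2022: 656,441 litres
Through August 2022: 663,465 litres
Through September 2022: 664,816 litres
Through October 2022: 899,939 litres ← exceeds threshold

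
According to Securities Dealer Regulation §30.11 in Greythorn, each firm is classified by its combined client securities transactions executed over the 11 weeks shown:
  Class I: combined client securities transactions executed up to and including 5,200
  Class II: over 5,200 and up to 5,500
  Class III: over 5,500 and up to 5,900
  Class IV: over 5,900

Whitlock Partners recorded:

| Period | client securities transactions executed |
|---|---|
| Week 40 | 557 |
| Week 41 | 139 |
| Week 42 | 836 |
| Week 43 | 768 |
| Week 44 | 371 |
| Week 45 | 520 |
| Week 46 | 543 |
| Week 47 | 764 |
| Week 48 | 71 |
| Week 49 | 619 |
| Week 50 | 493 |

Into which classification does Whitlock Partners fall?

Combined client securities transactions executed: 557 + 139 + 836 + 768 + 371 + 520 + 543 + 764 + 71 + 619 + 493 = 5,681.
5,500 < 5,681 ≤ 5,900, so Class III applies.

Class III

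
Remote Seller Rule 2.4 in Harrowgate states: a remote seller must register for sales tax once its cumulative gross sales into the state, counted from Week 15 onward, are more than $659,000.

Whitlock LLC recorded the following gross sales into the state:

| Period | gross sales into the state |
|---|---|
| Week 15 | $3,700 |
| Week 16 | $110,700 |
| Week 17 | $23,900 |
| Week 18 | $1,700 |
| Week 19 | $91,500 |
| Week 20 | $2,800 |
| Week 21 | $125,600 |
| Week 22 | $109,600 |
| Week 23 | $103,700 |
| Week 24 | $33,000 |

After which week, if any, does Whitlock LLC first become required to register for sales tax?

Not triggered

Through Week 15: $3,700
Through Week 16: $114,400
Through Week 17: $138,300
Through Week 18: $140,000
Through Week 19: $231,500
Through Week 20: $234,300
Through Week 21: $359,900
Through Week 22: $469,500
Through Week 23: $573,200
Through Week 24: $606,200
Final cumulative total $606,200 ≤ $659,000; the threshold is never exceeded.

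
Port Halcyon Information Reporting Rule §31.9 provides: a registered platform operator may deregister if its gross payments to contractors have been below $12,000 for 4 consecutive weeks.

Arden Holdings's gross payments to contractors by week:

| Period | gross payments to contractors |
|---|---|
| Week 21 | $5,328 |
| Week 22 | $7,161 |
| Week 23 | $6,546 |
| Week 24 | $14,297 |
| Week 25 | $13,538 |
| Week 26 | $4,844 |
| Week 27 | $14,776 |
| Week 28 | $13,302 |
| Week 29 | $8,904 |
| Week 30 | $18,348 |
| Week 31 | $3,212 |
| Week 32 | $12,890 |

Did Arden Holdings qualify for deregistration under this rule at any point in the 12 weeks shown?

No

Weeks below $12,000: Week 21, Week 22, Week 23, Week 26, Week 29, Week 31.
Longest run of consecutive weeks below the threshold: 3.
3 < 4, so Arden Holdings never became eligible.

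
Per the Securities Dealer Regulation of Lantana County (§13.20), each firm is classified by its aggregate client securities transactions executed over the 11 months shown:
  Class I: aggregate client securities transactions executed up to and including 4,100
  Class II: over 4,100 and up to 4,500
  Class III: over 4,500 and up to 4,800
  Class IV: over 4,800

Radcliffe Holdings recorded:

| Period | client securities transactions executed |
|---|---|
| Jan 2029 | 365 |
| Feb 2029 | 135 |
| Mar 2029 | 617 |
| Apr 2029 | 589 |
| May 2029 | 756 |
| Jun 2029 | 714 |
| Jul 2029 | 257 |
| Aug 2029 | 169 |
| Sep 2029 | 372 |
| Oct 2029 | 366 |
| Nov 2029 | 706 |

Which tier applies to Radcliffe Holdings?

Aggregate client securities transactions executed: 365 + 135 + 617 + 589 + 756 + 714 + 257 + 169 + 372 + 366 + 706 = 5,046.
5,046 > 4,800, so Class IV applies.

Class IV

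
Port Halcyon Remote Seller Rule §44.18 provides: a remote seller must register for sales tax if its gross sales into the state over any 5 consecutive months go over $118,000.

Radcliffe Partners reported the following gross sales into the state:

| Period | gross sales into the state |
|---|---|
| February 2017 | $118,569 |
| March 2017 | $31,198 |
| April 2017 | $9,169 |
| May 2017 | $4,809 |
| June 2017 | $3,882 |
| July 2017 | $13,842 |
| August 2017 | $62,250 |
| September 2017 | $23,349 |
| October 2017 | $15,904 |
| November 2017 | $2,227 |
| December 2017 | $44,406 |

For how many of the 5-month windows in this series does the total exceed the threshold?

February 2017–June 2017: $118,569 + $31,198 + $9,169 + $4,809 + $3,882 = $167,627 (over)
March 2017–July 2017: $31,198 + $9,169 + $4,809 + $3,882 + $13,842 = $62,900 (under)
April 2017–August 2017: $9,169 + $4,809 + $3,882 + $13,842 + $62,250 = $93,952 (under)
May 2017–September 2017: $4,809 + $3,882 + $13,842 + $62,250 + $23,349 = $108,132 (under)
June 2017–October 2017: $3,882 + $13,842 + $62,250 + $23,349 + $15,904 = $119,227 (over)
July 2017–November 2017: $13,842 + $62,250 + $23,349 + $15,904 + $2,227 = $117,572 (under)
August 2017–December 2017: $62,250 + $23,349 + $15,904 + $2,227 + $44,406 = $148,136 (over)
3 windows exceed the threshold.

3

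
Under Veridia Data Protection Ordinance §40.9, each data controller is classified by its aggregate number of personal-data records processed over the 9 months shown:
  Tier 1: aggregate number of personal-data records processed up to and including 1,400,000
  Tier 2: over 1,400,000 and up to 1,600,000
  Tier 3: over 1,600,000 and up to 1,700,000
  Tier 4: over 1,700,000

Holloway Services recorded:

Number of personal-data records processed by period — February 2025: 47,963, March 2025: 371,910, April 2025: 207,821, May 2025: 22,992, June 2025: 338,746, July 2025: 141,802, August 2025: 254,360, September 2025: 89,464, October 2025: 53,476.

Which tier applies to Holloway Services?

Aggregate number of personal-data records processed: 47,963 + 371,910 + 207,821 + 22,992 + 338,746 + 141,802 + 254,360 + 89,464 + 53,476 = 1,528,534.
1,400,000 < 1,528,534 ≤ 1,600,000, so Tier 2 applies.

Tier 2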